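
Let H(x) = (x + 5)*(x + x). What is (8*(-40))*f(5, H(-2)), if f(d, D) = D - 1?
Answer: 4160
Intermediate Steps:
H(x) = 2*x*(5 + x) (H(x) = (5 + x)*(2*x) = 2*x*(5 + x))
f(d, D) = -1 + D
(8*(-40))*f(5, H(-2)) = (8*(-40))*(-1 + 2*(-2)*(5 - 2)) = -320*(-1 + 2*(-2)*3) = -320*(-1 - 12) = -320*(-13) = 4160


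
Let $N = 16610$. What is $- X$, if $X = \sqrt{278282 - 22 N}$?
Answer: $- 3 i \sqrt{9682} \approx - 295.19 i$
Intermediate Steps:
$X = 3 i \sqrt{9682}$ ($X = \sqrt{278282 - 365420} = \sqrt{-87138} = 3 i \sqrt{9682} \approx 295.19 i$)
$- X = - 3 i \sqrt{9682}$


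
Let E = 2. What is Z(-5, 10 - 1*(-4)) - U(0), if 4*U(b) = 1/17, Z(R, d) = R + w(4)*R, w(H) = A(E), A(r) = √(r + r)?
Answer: -1021/68 ≈ -15.015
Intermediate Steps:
A(r) = √2*√r (A(r) = √(2*r) = √2*√r)
w(H) = 2 (w(H) = √2*√2 = 2)
Z(R, d) = 3*R (Z(R, d) = R + 2*R = 3*R)
U(b) = 1/68 (U(b) = (¼)/17 = (¼)*(1/17) = 1/68)
Z(-5, 10 - 1*(-4)) - U(0) = 3*(-5) - 1*1/68 = -15 - 1/68 = -1021/68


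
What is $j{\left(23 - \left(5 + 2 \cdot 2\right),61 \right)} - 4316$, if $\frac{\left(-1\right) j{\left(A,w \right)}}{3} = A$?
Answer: $-4358$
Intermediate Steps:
$j{\left(A,w \right)} = - 3 A$
$j{\left(23 - \left(5 + 2 \cdot 2\right),61 \right)} - 4316 = - 3 \left(23 - \left(5 + 2 \cdot 2\right)\right) - 4316 = - 3 \left(23 - \left(5 + 4\right)\right) - 4316 = - 3 \left(23 - 9\right) - 4316 = \left(-3\right) 14 - 4316 = -42 - 4316 = -4358$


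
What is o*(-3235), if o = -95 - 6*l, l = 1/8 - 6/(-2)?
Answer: 1471925/4 ≈ 3.6798e+5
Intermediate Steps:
l = 25/8 (l = 1*(⅛) - 6*(-½) = ⅛ + 3 = 25/8 ≈ 3.1250)
o = -455/4 (o = -95 - 6*25/8 = -95 - 1*75/4 = -95 - 75/4 = -455/4 ≈ -113.75)
o*(-3235) = -455/4*(-3235) = 1471925/4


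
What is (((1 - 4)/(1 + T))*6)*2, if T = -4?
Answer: 12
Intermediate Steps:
(((1 - 4)/(1 + T))*6)*2 = (((1 - 4)/(1 - 4))*6)*2 = (-3/(-3)*6)*2 = (-3*(-⅓)*6)*2 = (1*6)*2 = 6*2 = 12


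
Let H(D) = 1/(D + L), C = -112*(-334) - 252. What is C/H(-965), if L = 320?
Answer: -23965620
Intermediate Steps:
C = 37156 (C = 37408 - 252 = 37156)
H(D) = 1/(320 + D) (H(D) = 1/(D + 320) = 1/(320 + D))
C/H(-965) = 37156/(1/(320 - 965)) = 37156/(1/(-645)) = 37156/(-1/645) = 37156*(-645) = -23965620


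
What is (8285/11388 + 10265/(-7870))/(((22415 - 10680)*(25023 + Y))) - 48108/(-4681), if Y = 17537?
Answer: 215339750884866668153/20952967780937337600 ≈ 10.277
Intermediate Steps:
(8285/11388 + 10265/(-7870))/(((22415 - 10680)*(25023 + Y))) - 48108/(-4681) = (8285/11388 + 10265/(-7870))/(((22415 - 10680)*(25023 + 17537))) - 48108/(-4681) = (8285*(1/11388) + 10265*(-1/7870))/((11735*42560)) - 48108*(-1/4681) = (8285/11388 - 2053/1574)/499441600 + 48108/4681 = -5169487/8962356*1/499441600 + 48108/4681 = -5169487/4476173420409600 + 48108/4681 = 215339750884866668153/20952967780937337600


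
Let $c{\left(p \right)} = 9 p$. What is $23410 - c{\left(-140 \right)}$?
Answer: $24670$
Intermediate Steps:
$23410 - c{\left(-140 \right)} = 23410 - 9 \left(-140\right) = 23410 - -1260 = 23410 + 1260 = 24670$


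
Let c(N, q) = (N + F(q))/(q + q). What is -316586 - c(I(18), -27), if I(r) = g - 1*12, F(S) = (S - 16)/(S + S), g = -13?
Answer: -923166083/2916 ≈ -3.1659e+5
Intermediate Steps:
F(S) = (-16 + S)/(2*S) (F(S) = (-16 + S)/((2*S)) = (-16 + S)*(1/(2*S)) = (-16 + S)/(2*S))
I(r) = -25 (I(r) = -13 - 1*12 = -13 - 12 = -25)
c(N, q) = (N + (-16 + q)/(2*q))/(2*q) (c(N, q) = (N + (-16 + q)/(2*q))/(q + q) = (N + (-16 + q)/(2*q))/((2*q)) = (N + (-16 + q)/(2*q))*(1/(2*q)) = (N + (-16 + q)/(2*q))/(2*q))
-316586 - c(I(18), -27) = -316586 - (-16 - 27 + 2*(-25)*(-27))/(4*(-27)²) = -316586 - (-16 - 27 + 1350)/(4*729) = -316586 - 1307/(4*729) = -316586 - 1*1307/2916 = -316586 - 1307/2916 = -923166083/2916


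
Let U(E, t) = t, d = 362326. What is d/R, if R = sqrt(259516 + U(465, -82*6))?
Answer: 181163*sqrt(16189)/32378 ≈ 711.92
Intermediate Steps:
R = 4*sqrt(16189) (R = sqrt(259516 - 82*6) = sqrt(259516 - 492) = sqrt(259024) = 4*sqrt(16189) ≈ 508.94)
d/R = 362326/((4*sqrt(16189))) = 362326*(sqrt(16189)/64756) = 181163*sqrt(16189)/32378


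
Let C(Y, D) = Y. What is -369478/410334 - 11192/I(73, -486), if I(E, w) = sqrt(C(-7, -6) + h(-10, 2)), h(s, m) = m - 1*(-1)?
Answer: -184739/205167 + 5596*I ≈ -0.90043 + 5596.0*I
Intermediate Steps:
h(s, m) = 1 + m (h(s, m) = m + 1 = 1 + m)
I(E, w) = 2*I (I(E, w) = sqrt(-7 + (1 + 2)) = sqrt(-7 + 3) = sqrt(-4) = 2*I)
-369478/410334 - 11192/I(73, -486) = -369478/410334 - 11192*(-I/2) = -369478*1/410334 - (-5596)*I = -184739/205167 + 5596*I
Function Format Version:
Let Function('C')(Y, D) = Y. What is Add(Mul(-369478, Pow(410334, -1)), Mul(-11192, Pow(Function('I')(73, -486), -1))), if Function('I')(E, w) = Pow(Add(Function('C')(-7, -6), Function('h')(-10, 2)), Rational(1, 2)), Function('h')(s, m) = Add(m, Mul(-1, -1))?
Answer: Add(Rational(-184739, 205167), Mul(5596, I)) ≈ Add(-0.90043, Mul(5596.0, I))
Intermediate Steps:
Function('h')(s, m) = Add(1, m) (Function('h')(s, m) = Add(m, 1) = Add(1, m))
Function('I')(E, w) = Mul(2, I) (Function('I')(E, w) = Pow(Add(-7, Add(1, 2)), Rational(1, 2)) = Pow(Add(-7, 3), Rational(1, 2)) = Pow(-4, Rational(1, 2)) = Mul(2, I))
Add(Mul(-369478, Pow(410334, -1)), Mul(-11192, Pow(Function('I')(73, -486), -1))) = Add(Mul(-369478, Pow(410334, -1)), Mul(-11192, Pow(Mul(2, I), -1))) = Add(Mul(-369478, Rational(1, 410334)), Mul(-11192, Mul(Rational(-1, 2), I))) = Add(Rational(-184739, 205167), Mul(5596, I))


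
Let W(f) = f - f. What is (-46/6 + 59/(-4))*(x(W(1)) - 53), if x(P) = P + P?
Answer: 14257/12 ≈ 1188.1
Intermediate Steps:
W(f) = 0
x(P) = 2*P
(-46/6 + 59/(-4))*(x(W(1)) - 53) = (-46/6 + 59/(-4))*(2*0 - 53) = (-46*⅙ + 59*(-¼))*(0 - 53) = (-23/3 - 59/4)*(-53) = -269/12*(-53) = 14257/12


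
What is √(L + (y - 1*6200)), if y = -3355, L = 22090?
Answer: √12535 ≈ 111.96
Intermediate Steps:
√(L + (y - 1*6200)) = √(22090 + (-3355 - 1*6200)) = √(22090 + (-3355 - 6200)) = √(22090 - 9555) = √12535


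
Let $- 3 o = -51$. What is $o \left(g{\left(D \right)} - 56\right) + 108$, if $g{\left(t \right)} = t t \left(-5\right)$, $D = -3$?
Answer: $-1609$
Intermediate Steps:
$o = 17$ ($o = \left(- \frac{1}{3}\right) \left(-51\right) = 17$)
$g{\left(t \right)} = - 5 t^{2}$ ($g{\left(t \right)} = t^{2} \left(-5\right) = - 5 t^{2}$)
$o \left(g{\left(D \right)} - 56\right) + 108 = 17 \left(- 5 \left(-3\right)^{2} - 56\right) + 108 = 17 \left(\left(-5\right) 9 - 56\right) + 108 = 17 \left(-45 - 56\right) + 108 = 17 \left(-101\right) + 108 = -1717 + 108 = -1609$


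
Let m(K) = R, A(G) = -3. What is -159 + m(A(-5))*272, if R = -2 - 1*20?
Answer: -6143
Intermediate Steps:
R = -22 (R = -2 - 20 = -22)
m(K) = -22
-159 + m(A(-5))*272 = -159 - 22*272 = -159 - 5984 = -6143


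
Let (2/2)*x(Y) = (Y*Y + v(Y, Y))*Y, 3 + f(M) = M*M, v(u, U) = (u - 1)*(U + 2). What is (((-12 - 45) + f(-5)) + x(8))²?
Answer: 1075369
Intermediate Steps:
v(u, U) = (-1 + u)*(2 + U)
f(M) = -3 + M² (f(M) = -3 + M*M = -3 + M²)
x(Y) = Y*(-2 + Y + 2*Y²) (x(Y) = (Y*Y + (-2 - Y + 2*Y + Y*Y))*Y = (Y² + (-2 - Y + 2*Y + Y²))*Y = (Y² + (-2 + Y + Y²))*Y = (-2 + Y + 2*Y²)*Y = Y*(-2 + Y + 2*Y²))
(((-12 - 45) + f(-5)) + x(8))² = (((-12 - 45) + (-3 + (-5)²)) + 8*(-2 + 8 + 2*8²))² = ((-57 + (-3 + 25)) + 8*(-2 + 8 + 2*64))² = ((-57 + 22) + 8*(-2 + 8 + 128))² = (-35 + 8*134)² = (-35 + 1072)² = 1037² = 1075369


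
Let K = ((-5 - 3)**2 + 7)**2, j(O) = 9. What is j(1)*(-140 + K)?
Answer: 44109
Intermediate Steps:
K = 5041 (K = ((-8)**2 + 7)**2 = (64 + 7)**2 = 71**2 = 5041)
j(1)*(-140 + K) = 9*(-140 + 5041) = 9*4901 = 44109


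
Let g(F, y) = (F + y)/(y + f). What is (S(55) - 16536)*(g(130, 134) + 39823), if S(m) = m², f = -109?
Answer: -13454780729/25 ≈ -5.3819e+8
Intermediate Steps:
g(F, y) = (F + y)/(-109 + y) (g(F, y) = (F + y)/(y - 109) = (F + y)/(-109 + y))
(S(55) - 16536)*(g(130, 134) + 39823) = (55² - 16536)*((130 + 134)/(-109 + 134) + 39823) = (3025 - 16536)*(264/25 + 39823) = -13511*((1/25)*264 + 39823) = -13511*(264/25 + 39823) = -13511*995839/25 = -13454780729/25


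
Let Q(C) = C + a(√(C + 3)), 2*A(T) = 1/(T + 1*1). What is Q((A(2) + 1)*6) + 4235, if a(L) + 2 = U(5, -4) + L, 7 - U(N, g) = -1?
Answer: 4248 + √10 ≈ 4251.2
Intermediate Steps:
U(N, g) = 8 (U(N, g) = 7 - 1*(-1) = 7 + 1 = 8)
a(L) = 6 + L (a(L) = -2 + (8 + L) = 6 + L)
A(T) = 1/(2*(1 + T)) (A(T) = 1/(2*(T + 1*1)) = 1/(2*(T + 1)) = 1/(2*(1 + T)))
Q(C) = 6 + C + √(3 + C) (Q(C) = C + (6 + √(C + 3)) = C + (6 + √(3 + C)) = 6 + C + √(3 + C))
Q((A(2) + 1)*6) + 4235 = (6 + (1/(2*(1 + 2)) + 1)*6 + √(3 + (1/(2*(1 + 2)) + 1)*6)) + 4235 = (6 + ((½)/3 + 1)*6 + √(3 + ((½)/3 + 1)*6)) + 4235 = (6 + ((½)*(⅓) + 1)*6 + √(3 + ((½)*(⅓) + 1)*6)) + 4235 = (6 + (⅙ + 1)*6 + √(3 + (⅙ + 1)*6)) + 4235 = (6 + (7/6)*6 + √(3 + (7/6)*6)) + 4235 = (6 + 7 + √(3 + 7)) + 4235 = (6 + 7 + √10) + 4235 = (13 + √10) + 4235 = 4248 + √10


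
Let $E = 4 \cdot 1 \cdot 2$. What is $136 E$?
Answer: $1088$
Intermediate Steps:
$E = 8$ ($E = 4 \cdot 2 = 8$)
$136 E = 136 \cdot 8 = 1088$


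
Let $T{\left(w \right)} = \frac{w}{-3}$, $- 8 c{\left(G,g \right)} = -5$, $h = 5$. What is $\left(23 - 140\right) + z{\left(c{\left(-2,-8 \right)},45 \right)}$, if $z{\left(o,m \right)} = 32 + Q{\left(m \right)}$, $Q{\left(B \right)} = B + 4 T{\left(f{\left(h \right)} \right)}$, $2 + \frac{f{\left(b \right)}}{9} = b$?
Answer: $-76$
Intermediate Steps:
$c{\left(G,g \right)} = \frac{5}{8}$ ($c{\left(G,g \right)} = \left(- \frac{1}{8}\right) \left(-5\right) = \frac{5}{8}$)
$f{\left(b \right)} = -18 + 9 b$
$T{\left(w \right)} = - \frac{w}{3}$ ($T{\left(w \right)} = w \left(- \frac{1}{3}\right) = - \frac{w}{3}$)
$Q{\left(B \right)} = -36 + B$ ($Q{\left(B \right)} = B + 4 \left(- \frac{-18 + 9 \cdot 5}{3}\right) = B + 4 \left(- \frac{-18 + 45}{3}\right) = B + 4 \left(\left(- \frac{1}{3}\right) 27\right) = B + 4 \left(-9\right) = B - 36 = -36 + B$)
$z{\left(o,m \right)} = -4 + m$ ($z{\left(o,m \right)} = 32 + \left(-36 + m\right) = -4 + m$)
$\left(23 - 140\right) + z{\left(c{\left(-2,-8 \right)},45 \right)} = \left(23 - 140\right) + \left(-4 + 45\right) = \left(23 - 140\right) + 41 = -117 + 41 = -76$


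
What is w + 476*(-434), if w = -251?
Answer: -206835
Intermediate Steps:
w + 476*(-434) = -251 + 476*(-434) = -251 - 206584 = -206835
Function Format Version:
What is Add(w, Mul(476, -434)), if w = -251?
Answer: -206835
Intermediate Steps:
Add(w, Mul(476, -434)) = Add(-251, Mul(476, -434)) = Add(-251, -206584) = -206835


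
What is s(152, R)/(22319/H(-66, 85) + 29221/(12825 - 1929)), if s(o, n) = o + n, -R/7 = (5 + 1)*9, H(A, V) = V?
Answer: -209312160/245671609 ≈ -0.85200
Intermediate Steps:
R = -378 (R = -7*(5 + 1)*9 = -42*9 = -7*54 = -378)
s(o, n) = n + o
s(152, R)/(22319/H(-66, 85) + 29221/(12825 - 1929)) = (-378 + 152)/(22319/85 + 29221/(12825 - 1929)) = -226/(22319*(1/85) + 29221/10896) = -226/(22319/85 + 29221*(1/10896)) = -226/(22319/85 + 29221/10896) = -226/245671609/926160 = -226*926160/245671609 = -209312160/245671609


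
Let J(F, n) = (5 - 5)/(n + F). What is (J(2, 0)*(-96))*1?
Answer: 0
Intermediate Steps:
J(F, n) = 0 (J(F, n) = 0/(F + n) = 0)
(J(2, 0)*(-96))*1 = (0*(-96))*1 = 0*1 = 0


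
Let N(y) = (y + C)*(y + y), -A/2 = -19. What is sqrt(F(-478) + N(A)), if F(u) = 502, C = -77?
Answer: I*sqrt(2462) ≈ 49.619*I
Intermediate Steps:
A = 38 (A = -2*(-19) = 38)
N(y) = 2*y*(-77 + y) (N(y) = (y - 77)*(y + y) = (-77 + y)*(2*y) = 2*y*(-77 + y))
sqrt(F(-478) + N(A)) = sqrt(502 + 2*38*(-77 + 38)) = sqrt(502 + 2*38*(-39)) = sqrt(502 - 2964) = sqrt(-2462) = I*sqrt(2462)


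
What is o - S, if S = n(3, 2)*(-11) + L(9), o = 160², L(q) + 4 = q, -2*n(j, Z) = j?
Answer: 51157/2 ≈ 25579.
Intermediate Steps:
n(j, Z) = -j/2
L(q) = -4 + q
o = 25600
S = 43/2 (S = -½*3*(-11) + (-4 + 9) = -3/2*(-11) + 5 = 33/2 + 5 = 43/2 ≈ 21.500)
o - S = 25600 - 1*43/2 = 25600 - 43/2 = 51157/2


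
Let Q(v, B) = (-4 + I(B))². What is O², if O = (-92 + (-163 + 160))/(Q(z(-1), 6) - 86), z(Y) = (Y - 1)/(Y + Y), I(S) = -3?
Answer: 9025/1369 ≈ 6.5924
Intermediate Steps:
z(Y) = (-1 + Y)/(2*Y) (z(Y) = (-1 + Y)/((2*Y)) = (-1 + Y)*(1/(2*Y)) = (-1 + Y)/(2*Y))
Q(v, B) = 49 (Q(v, B) = (-4 - 3)² = (-7)² = 49)
O = 95/37 (O = (-92 + (-163 + 160))/(49 - 86) = (-92 - 3)/(-37) = -95*(-1/37) = 95/37 ≈ 2.5676)
O² = (95/37)² = 9025/1369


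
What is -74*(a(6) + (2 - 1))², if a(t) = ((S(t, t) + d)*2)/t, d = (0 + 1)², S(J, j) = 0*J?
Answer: -1184/9 ≈ -131.56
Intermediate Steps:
S(J, j) = 0
d = 1 (d = 1² = 1)
a(t) = 2/t (a(t) = ((0 + 1)*2)/t = (1*2)/t = 2/t)
-74*(a(6) + (2 - 1))² = -74*(2/6 + (2 - 1))² = -74*(2*(⅙) + 1)² = -74*(⅓ + 1)² = -74*(4/3)² = -74*16/9 = -1184/9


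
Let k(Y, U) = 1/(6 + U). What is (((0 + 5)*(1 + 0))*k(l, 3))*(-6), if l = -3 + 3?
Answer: -10/3 ≈ -3.3333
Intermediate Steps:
l = 0
(((0 + 5)*(1 + 0))*k(l, 3))*(-6) = (((0 + 5)*(1 + 0))/(6 + 3))*(-6) = ((5*1)/9)*(-6) = (5*(⅑))*(-6) = (5/9)*(-6) = -10/3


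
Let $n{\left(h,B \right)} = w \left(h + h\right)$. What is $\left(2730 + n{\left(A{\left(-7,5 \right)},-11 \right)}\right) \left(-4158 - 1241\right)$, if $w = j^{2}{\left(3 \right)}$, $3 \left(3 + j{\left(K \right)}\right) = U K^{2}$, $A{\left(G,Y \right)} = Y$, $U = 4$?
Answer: $-19112460$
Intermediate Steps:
$j{\left(K \right)} = -3 + \frac{4 K^{2}}{3}$
$w = 81$ ($w = \left(-3 + \frac{4 \cdot 3^{2}}{3}\right)^{2} = \left(-3 + \frac{4}{3} \cdot 9\right)^{2} = \left(-3 + 12\right)^{2} = 9^{2} = 81$)
$n{\left(h,B \right)} = 162 h$ ($n{\left(h,B \right)} = 81 \left(h + h\right) = 81 \cdot 2 h = 162 h$)
$\left(2730 + n{\left(A{\left(-7,5 \right)},-11 \right)}\right) \left(-4158 - 1241\right) = \left(2730 + 162 \cdot 5\right) \left(-4158 - 1241\right) = \left(2730 + 810\right) \left(-5399\right) = 3540 \left(-5399\right) = -19112460$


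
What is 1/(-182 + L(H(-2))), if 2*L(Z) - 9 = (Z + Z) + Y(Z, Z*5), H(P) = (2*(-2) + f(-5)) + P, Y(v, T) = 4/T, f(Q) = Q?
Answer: -110/20739 ≈ -0.0053040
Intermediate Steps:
H(P) = -9 + P (H(P) = (2*(-2) - 5) + P = (-4 - 5) + P = -9 + P)
L(Z) = 9/2 + Z + 2/(5*Z) (L(Z) = 9/2 + ((Z + Z) + 4/((Z*5)))/2 = 9/2 + (2*Z + 4/((5*Z)))/2 = 9/2 + (2*Z + 4*(1/(5*Z)))/2 = 9/2 + (2*Z + 4/(5*Z))/2 = 9/2 + (Z + 2/(5*Z)) = 9/2 + Z + 2/(5*Z))
1/(-182 + L(H(-2))) = 1/(-182 + (9/2 + (-9 - 2) + 2/(5*(-9 - 2)))) = 1/(-182 + (9/2 - 11 + (⅖)/(-11))) = 1/(-182 + (9/2 - 11 + (⅖)*(-1/11))) = 1/(-182 + (9/2 - 11 - 2/55)) = 1/(-182 - 719/110) = 1/(-20739/110) = -110/20739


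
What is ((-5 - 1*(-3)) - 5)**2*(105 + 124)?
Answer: 11221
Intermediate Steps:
((-5 - 1*(-3)) - 5)**2*(105 + 124) = ((-5 + 3) - 5)**2*229 = (-2 - 5)**2*229 = (-7)**2*229 = 49*229 = 11221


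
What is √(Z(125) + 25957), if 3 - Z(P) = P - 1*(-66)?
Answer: √25769 ≈ 160.53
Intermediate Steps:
Z(P) = -63 - P (Z(P) = 3 - (P - 1*(-66)) = 3 - (P + 66) = 3 - (66 + P) = 3 + (-66 - P) = -63 - P)
√(Z(125) + 25957) = √((-63 - 1*125) + 25957) = √((-63 - 125) + 25957) = √(-188 + 25957) = √25769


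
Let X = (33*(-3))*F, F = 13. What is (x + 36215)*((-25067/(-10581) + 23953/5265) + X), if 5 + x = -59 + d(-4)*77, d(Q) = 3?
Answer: -864824558470558/18569655 ≈ -4.6572e+7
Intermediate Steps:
X = -1287 (X = (33*(-3))*13 = -99*13 = -1287)
x = 167 (x = -5 + (-59 + 3*77) = -5 + (-59 + 231) = -5 + 172 = 167)
(x + 36215)*((-25067/(-10581) + 23953/5265) + X) = (167 + 36215)*((-25067/(-10581) + 23953/5265) - 1287) = 36382*((-25067*(-1/10581) + 23953*(1/5265)) - 1287) = 36382*((25067/10581 + 23953/5265) - 1287) = 36382*(128474816/18569655 - 1287) = 36382*(-23770671169/18569655) = -864824558470558/18569655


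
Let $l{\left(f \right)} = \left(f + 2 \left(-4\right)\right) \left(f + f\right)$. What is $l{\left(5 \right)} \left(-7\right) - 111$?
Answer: $99$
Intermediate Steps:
$l{\left(f \right)} = 2 f \left(-8 + f\right)$ ($l{\left(f \right)} = \left(f - 8\right) 2 f = \left(-8 + f\right) 2 f = 2 f \left(-8 + f\right)$)
$l{\left(5 \right)} \left(-7\right) - 111 = 2 \cdot 5 \left(-8 + 5\right) \left(-7\right) - 111 = 2 \cdot 5 \left(-3\right) \left(-7\right) - 111 = \left(-30\right) \left(-7\right) - 111 = 210 - 111 = 99$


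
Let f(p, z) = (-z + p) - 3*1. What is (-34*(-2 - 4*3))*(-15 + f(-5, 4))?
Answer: -12852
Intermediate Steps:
f(p, z) = -3 + p - z (f(p, z) = (p - z) - 3 = -3 + p - z)
(-34*(-2 - 4*3))*(-15 + f(-5, 4)) = (-34*(-2 - 4*3))*(-15 + (-3 - 5 - 1*4)) = (-34*(-2 - 12))*(-15 + (-3 - 5 - 4)) = (-34*(-14))*(-15 - 12) = 476*(-27) = -12852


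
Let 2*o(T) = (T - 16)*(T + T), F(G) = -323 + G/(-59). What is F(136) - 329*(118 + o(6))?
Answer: -1145031/59 ≈ -19407.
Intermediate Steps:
F(G) = -323 - G/59 (F(G) = -323 + G*(-1/59) = -323 - G/59)
o(T) = T*(-16 + T) (o(T) = ((T - 16)*(T + T))/2 = ((-16 + T)*(2*T))/2 = (2*T*(-16 + T))/2 = T*(-16 + T))
F(136) - 329*(118 + o(6)) = (-323 - 1/59*136) - 329*(118 + 6*(-16 + 6)) = (-323 - 136/59) - 329*(118 + 6*(-10)) = -19193/59 - 329*(118 - 60) = -19193/59 - 329*58 = -19193/59 - 19082 = -1145031/59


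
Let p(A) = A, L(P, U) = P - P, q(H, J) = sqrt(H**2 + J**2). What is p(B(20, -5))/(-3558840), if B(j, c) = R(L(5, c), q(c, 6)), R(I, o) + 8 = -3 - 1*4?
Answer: 1/237256 ≈ 4.2149e-6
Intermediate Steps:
L(P, U) = 0
R(I, o) = -15 (R(I, o) = -8 + (-3 - 1*4) = -8 + (-3 - 4) = -8 - 7 = -15)
B(j, c) = -15
p(B(20, -5))/(-3558840) = -15/(-3558840) = -15*(-1/3558840) = 1/237256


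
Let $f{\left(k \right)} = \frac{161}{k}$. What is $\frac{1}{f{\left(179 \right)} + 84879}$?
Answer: $\frac{179}{15193502} \approx 1.1781 \cdot 10^{-5}$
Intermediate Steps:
$\frac{1}{f{\left(179 \right)} + 84879} = \frac{1}{\frac{161}{179} + 84879} = \frac{1}{\frac{15193502}{179}} = \frac{179}{15193502}$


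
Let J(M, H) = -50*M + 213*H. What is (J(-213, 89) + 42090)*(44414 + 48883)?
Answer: 6689115009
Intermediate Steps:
(J(-213, 89) + 42090)*(44414 + 48883) = ((-50*(-213) + 213*89) + 42090)*(44414 + 48883) = ((10650 + 18957) + 42090)*93297 = (29607 + 42090)*93297 = 71697*93297 = 6689115009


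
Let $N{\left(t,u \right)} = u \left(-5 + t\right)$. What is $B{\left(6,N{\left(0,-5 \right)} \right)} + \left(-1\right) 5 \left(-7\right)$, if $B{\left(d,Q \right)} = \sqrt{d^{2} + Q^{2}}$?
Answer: $35 + \sqrt{661} \approx 60.71$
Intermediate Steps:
$B{\left(d,Q \right)} = \sqrt{Q^{2} + d^{2}}$
$B{\left(6,N{\left(0,-5 \right)} \right)} + \left(-1\right) 5 \left(-7\right) = \sqrt{\left(- 5 \left(-5 + 0\right)\right)^{2} + 6^{2}} + \left(-1\right) 5 \left(-7\right) = \sqrt{\left(\left(-5\right) \left(-5\right)\right)^{2} + 36} - -35 = \sqrt{25^{2} + 36} + 35 = \sqrt{625 + 36} + 35 = \sqrt{661} + 35 = 35 + \sqrt{661}$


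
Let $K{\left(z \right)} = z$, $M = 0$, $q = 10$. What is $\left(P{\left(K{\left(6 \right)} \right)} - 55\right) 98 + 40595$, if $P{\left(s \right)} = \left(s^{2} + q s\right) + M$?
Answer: $44613$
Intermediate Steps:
$P{\left(s \right)} = s^{2} + 10 s$ ($P{\left(s \right)} = \left(s^{2} + 10 s\right) + 0 = s^{2} + 10 s$)
$\left(P{\left(K{\left(6 \right)} \right)} - 55\right) 98 + 40595 = \left(6 \left(10 + 6\right) - 55\right) 98 + 40595 = \left(6 \cdot 16 - 55\right) 98 + 40595 = \left(96 - 55\right) 98 + 40595 = 41 \cdot 98 + 40595 = 4018 + 40595 = 44613$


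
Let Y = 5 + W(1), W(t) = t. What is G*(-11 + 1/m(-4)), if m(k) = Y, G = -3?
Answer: 65/2 ≈ 32.500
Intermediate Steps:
Y = 6 (Y = 5 + 1 = 6)
m(k) = 6
G*(-11 + 1/m(-4)) = -3*(-11 + 1/6) = -3*(-11 + ⅙) = -3*(-65/6) = 65/2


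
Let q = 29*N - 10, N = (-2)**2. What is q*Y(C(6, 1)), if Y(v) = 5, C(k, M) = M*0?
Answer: 530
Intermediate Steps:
N = 4
C(k, M) = 0
q = 106 (q = 29*4 - 10 = 116 - 10 = 106)
q*Y(C(6, 1)) = 106*5 = 530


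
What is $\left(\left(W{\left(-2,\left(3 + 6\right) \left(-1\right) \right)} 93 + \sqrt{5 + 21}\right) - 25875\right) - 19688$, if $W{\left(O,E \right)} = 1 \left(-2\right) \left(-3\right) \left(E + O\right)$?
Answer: $-51701 + \sqrt{26} \approx -51696.0$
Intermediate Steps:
$W{\left(O,E \right)} = 6 E + 6 O$ ($W{\left(O,E \right)} = \left(-2\right) \left(-3\right) \left(E + O\right) = 6 \left(E + O\right) = 6 E + 6 O$)
$\left(\left(W{\left(-2,\left(3 + 6\right) \left(-1\right) \right)} 93 + \sqrt{5 + 21}\right) - 25875\right) - 19688 = \left(\left(\left(6 \left(3 + 6\right) \left(-1\right) + 6 \left(-2\right)\right) 93 + \sqrt{5 + 21}\right) - 25875\right) - 19688 = \left(\left(\left(6 \cdot 9 \left(-1\right) - 12\right) 93 + \sqrt{26}\right) - 25875\right) - 19688 = \left(\left(\left(6 \left(-9\right) - 12\right) 93 + \sqrt{26}\right) - 25875\right) - 19688 = \left(\left(\left(-54 - 12\right) 93 + \sqrt{26}\right) - 25875\right) - 19688 = \left(\left(\left(-66\right) 93 + \sqrt{26}\right) - 25875\right) - 19688 = \left(\left(-6138 + \sqrt{26}\right) - 25875\right) - 19688 = \left(-32013 + \sqrt{26}\right) - 19688 = -51701 + \sqrt{26}$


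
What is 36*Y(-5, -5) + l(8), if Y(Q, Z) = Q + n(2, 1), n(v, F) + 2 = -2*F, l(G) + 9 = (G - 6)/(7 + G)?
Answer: -4993/15 ≈ -332.87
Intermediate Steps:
l(G) = -9 + (-6 + G)/(7 + G) (l(G) = -9 + (G - 6)/(7 + G) = -9 + (-6 + G)/(7 + G))
n(v, F) = -2 - 2*F
Y(Q, Z) = -4 + Q (Y(Q, Z) = Q + (-2 - 2*1) = Q + (-2 - 2) = Q - 4 = -4 + Q)
36*Y(-5, -5) + l(8) = 36*(-4 - 5) + (-69 - 8*8)/(7 + 8) = 36*(-9) + (-69 - 64)/15 = -324 + (1/15)*(-133) = -324 - 133/15 = -4993/15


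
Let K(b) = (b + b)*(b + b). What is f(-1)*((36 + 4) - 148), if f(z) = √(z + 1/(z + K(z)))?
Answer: -36*I*√6 ≈ -88.182*I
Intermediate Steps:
K(b) = 4*b² (K(b) = (2*b)*(2*b) = 4*b²)
f(z) = √(z + 1/(z + 4*z²))
f(-1)*((36 + 4) - 148) = √((1 + (-1)²*(1 + 4*(-1)))/((-1)*(1 + 4*(-1))))*((36 + 4) - 148) = √(-(1 + 1*(1 - 4))/(1 - 4))*(40 - 148) = √(-1*(1 + 1*(-3))/(-3))*(-108) = √(-1*(-⅓)*(1 - 3))*(-108) = √(-1*(-⅓)*(-2))*(-108) = √(-⅔)*(-108) = (I*√6/3)*(-108) = -36*I*√6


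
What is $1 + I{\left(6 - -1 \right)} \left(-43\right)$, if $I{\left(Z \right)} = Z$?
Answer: $-300$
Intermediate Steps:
$1 + I{\left(6 - -1 \right)} \left(-43\right) = 1 + \left(6 - -1\right) \left(-43\right) = 1 + \left(6 + 1\right) \left(-43\right) = 1 + 7 \left(-43\right) = 1 - 301 = -300$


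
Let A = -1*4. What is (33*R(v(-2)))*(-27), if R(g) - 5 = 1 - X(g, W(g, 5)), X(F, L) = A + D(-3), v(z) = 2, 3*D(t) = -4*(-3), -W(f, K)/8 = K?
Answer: -5346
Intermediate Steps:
W(f, K) = -8*K
D(t) = 4 (D(t) = (-4*(-3))/3 = (⅓)*12 = 4)
A = -4
X(F, L) = 0 (X(F, L) = -4 + 4 = 0)
R(g) = 6 (R(g) = 5 + (1 - 1*0) = 5 + (1 + 0) = 5 + 1 = 6)
(33*R(v(-2)))*(-27) = (33*6)*(-27) = 198*(-27) = -5346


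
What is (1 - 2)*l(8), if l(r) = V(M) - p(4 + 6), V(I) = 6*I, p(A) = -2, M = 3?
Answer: -20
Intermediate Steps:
l(r) = 20 (l(r) = 6*3 - 1*(-2) = 18 + 2 = 20)
(1 - 2)*l(8) = (1 - 2)*20 = -1*20 = -20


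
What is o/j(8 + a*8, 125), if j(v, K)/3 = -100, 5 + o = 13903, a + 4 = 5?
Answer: -6949/150 ≈ -46.327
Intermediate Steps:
a = 1 (a = -4 + 5 = 1)
o = 13898 (o = -5 + 13903 = 13898)
j(v, K) = -300 (j(v, K) = 3*(-100) = -300)
o/j(8 + a*8, 125) = 13898/(-300) = 13898*(-1/300) = -6949/150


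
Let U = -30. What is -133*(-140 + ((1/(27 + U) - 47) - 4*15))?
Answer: 98686/3 ≈ 32895.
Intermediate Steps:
-133*(-140 + ((1/(27 + U) - 47) - 4*15)) = -133*(-140 + ((1/(27 - 30) - 47) - 4*15)) = -133*(-140 + ((1/(-3) - 47) - 60)) = -133*(-140 + ((-⅓ - 47) - 60)) = -133*(-140 + (-142/3 - 60)) = -133*(-140 - 322/3) = -133*(-742/3) = 98686/3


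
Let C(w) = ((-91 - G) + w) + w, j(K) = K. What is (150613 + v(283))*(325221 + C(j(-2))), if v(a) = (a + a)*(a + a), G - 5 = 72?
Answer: 153088002481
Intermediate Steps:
G = 77 (G = 5 + 72 = 77)
v(a) = 4*a**2 (v(a) = (2*a)*(2*a) = 4*a**2)
C(w) = -168 + 2*w (C(w) = ((-91 - 1*77) + w) + w = ((-91 - 77) + w) + w = (-168 + w) + w = -168 + 2*w)
(150613 + v(283))*(325221 + C(j(-2))) = (150613 + 4*283**2)*(325221 + (-168 + 2*(-2))) = (150613 + 4*80089)*(325221 + (-168 - 4)) = (150613 + 320356)*(325221 - 172) = 470969*325049 = 153088002481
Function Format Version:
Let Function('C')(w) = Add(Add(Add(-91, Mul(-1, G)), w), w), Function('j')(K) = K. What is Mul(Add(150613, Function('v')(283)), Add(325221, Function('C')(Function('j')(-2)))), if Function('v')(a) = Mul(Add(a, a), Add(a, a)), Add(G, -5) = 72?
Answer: 153088002481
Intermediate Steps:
G = 77 (G = Add(5, 72) = 77)
Function('v')(a) = Mul(4, Pow(a, 2)) (Function('v')(a) = Mul(Mul(2, a), Mul(2, a)) = Mul(4, Pow(a, 2)))
Function('C')(w) = Add(-168, Mul(2, w)) (Function('C')(w) = Add(Add(Add(-91, Mul(-1, 77)), w), w) = Add(Add(Add(-91, -77), w), w) = Add(Add(-168, w), w) = Add(-168, Mul(2, w)))
Mul(Add(150613, Function('v')(283)), Add(325221, Function('C')(Function('j')(-2)))) = Mul(Add(150613, Mul(4, Pow(283, 2))), Add(325221, Add(-168, Mul(2, -2)))) = Mul(Add(150613, Mul(4, 80089)), Add(325221, Add(-168, -4))) = Mul(Add(150613, 320356), Add(325221, -172)) = Mul(470969, 325049) = 153088002481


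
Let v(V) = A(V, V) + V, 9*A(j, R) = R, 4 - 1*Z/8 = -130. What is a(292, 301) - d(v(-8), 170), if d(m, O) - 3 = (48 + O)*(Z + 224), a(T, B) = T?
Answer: -282239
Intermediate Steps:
Z = 1072 (Z = 32 - 8*(-130) = 32 + 1040 = 1072)
A(j, R) = R/9
v(V) = 10*V/9 (v(V) = V/9 + V = 10*V/9)
d(m, O) = 62211 + 1296*O (d(m, O) = 3 + (48 + O)*(1072 + 224) = 3 + (48 + O)*1296 = 3 + (62208 + 1296*O) = 62211 + 1296*O)
a(292, 301) - d(v(-8), 170) = 292 - (62211 + 1296*170) = 292 - (62211 + 220320) = 292 - 1*282531 = 292 - 282531 = -282239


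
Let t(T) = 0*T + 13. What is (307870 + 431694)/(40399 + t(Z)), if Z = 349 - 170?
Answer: 184891/10103 ≈ 18.301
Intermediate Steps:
Z = 179
t(T) = 13 (t(T) = 0 + 13 = 13)
(307870 + 431694)/(40399 + t(Z)) = (307870 + 431694)/(40399 + 13) = 739564/40412 = 739564*(1/40412) = 184891/10103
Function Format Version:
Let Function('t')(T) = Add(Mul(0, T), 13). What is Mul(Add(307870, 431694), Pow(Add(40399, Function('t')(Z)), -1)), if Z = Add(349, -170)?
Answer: Rational(184891, 10103) ≈ 18.301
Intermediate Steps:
Z = 179
Function('t')(T) = 13 (Function('t')(T) = Add(0, 13) = 13)
Mul(Add(307870, 431694), Pow(Add(40399, Function('t')(Z)), -1)) = Mul(Add(307870, 431694), Pow(Add(40399, 13), -1)) = Mul(739564, Pow(40412, -1)) = Mul(739564, Rational(1, 40412)) = Rational(184891, 10103)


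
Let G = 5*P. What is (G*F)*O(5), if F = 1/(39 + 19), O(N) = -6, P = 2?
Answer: -30/29 ≈ -1.0345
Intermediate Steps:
G = 10 (G = 5*2 = 10)
F = 1/58 ≈ 0.017241
(G*F)*O(5) = (10*(1/58))*(-6) = (5/29)*(-6) = -30/29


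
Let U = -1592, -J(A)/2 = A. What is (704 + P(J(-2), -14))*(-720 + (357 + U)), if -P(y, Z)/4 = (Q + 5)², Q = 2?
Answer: -993140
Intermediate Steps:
J(A) = -2*A
P(y, Z) = -196 (P(y, Z) = -4*(2 + 5)² = -4*7² = -4*49 = -196)
(704 + P(J(-2), -14))*(-720 + (357 + U)) = (704 - 196)*(-720 + (357 - 1592)) = 508*(-720 - 1235) = 508*(-1955) = -993140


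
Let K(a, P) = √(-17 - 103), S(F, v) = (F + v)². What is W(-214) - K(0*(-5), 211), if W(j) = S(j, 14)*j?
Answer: -8560000 - 2*I*√30 ≈ -8.56e+6 - 10.954*I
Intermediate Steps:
K(a, P) = 2*I*√30 (K(a, P) = √(-120) = 2*I*√30)
W(j) = j*(14 + j)² (W(j) = (j + 14)²*j = (14 + j)²*j = j*(14 + j)²)
W(-214) - K(0*(-5), 211) = -214*(14 - 214)² - 2*I*√30 = -214*(-200)² - 2*I*√30 = -214*40000 - 2*I*√30 = -8560000 - 2*I*√30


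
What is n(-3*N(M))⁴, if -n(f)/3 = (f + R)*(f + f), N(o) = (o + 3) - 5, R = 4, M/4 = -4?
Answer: 124707339778461696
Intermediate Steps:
M = -16 (M = 4*(-4) = -16)
N(o) = -2 + o (N(o) = (3 + o) - 5 = -2 + o)
n(f) = -6*f*(4 + f) (n(f) = -3*(f + 4)*(f + f) = -3*(4 + f)*2*f = -6*f*(4 + f))
n(-3*N(M))⁴ = (-6*(-3*(-2 - 16))*(4 - 3*(-2 - 16)))⁴ = (-6*(-3*(-18))*(4 - 3*(-18)))⁴ = (-6*54*(4 + 54))⁴ = (-6*54*58)⁴ = (-18792)⁴ = 124707339778461696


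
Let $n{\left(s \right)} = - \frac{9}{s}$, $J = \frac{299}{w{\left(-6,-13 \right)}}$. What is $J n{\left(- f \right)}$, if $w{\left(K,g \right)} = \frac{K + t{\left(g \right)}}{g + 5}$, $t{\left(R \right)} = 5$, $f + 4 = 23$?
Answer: $\frac{21528}{19} \approx 1133.1$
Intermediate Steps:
$f = 19$ ($f = -4 + 23 = 19$)
$w{\left(K,g \right)} = \frac{5 + K}{5 + g}$ ($w{\left(K,g \right)} = \frac{K + 5}{g + 5} = \frac{5 + K}{5 + g}$)
$J = 2392$ ($J = \frac{299}{\frac{1}{5 - 13} \left(5 - 6\right)} = \frac{299}{\frac{1}{-8} \left(-1\right)} = \frac{299}{\left(- \frac{1}{8}\right) \left(-1\right)} = 299 \frac{1}{\frac{1}{8}} = 299 \cdot 8 = 2392$)
$J n{\left(- f \right)} = 2392 \left(- \frac{9}{\left(-1\right) 19}\right) = 2392 \left(- \frac{9}{-19}\right) = 2392 \left(\left(-9\right) \left(- \frac{1}{19}\right)\right) = 2392 \cdot \frac{9}{19} = \frac{21528}{19}$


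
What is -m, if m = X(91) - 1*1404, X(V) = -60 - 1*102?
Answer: 1566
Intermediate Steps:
X(V) = -162 (X(V) = -60 - 102 = -162)
m = -1566 (m = -162 - 1*1404 = -162 - 1404 = -1566)
-m = -1*(-1566) = 1566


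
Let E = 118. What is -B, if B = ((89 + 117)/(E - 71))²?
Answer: -42436/2209 ≈ -19.211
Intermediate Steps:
B = 42436/2209 (B = ((89 + 117)/(118 - 71))² = (206/47)² = 42436/2209 ≈ 19.211)
-B = -1*42436/2209 = -42436/2209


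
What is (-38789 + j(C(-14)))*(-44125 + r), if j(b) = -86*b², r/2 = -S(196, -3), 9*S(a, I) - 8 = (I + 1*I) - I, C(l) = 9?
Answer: 18170911925/9 ≈ 2.0190e+9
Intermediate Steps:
S(a, I) = 8/9 + I/9 (S(a, I) = 8/9 + ((I + 1*I) - I)/9 = 8/9 + ((I + I) - I)/9 = 8/9 + (2*I - I)/9 = 8/9 + I/9)
r = -10/9 (r = 2*(-(8/9 + (⅑)*(-3))) = 2*(-(8/9 - ⅓)) = 2*(-1*5/9) = 2*(-5/9) = -10/9 ≈ -1.1111)
(-38789 + j(C(-14)))*(-44125 + r) = (-38789 - 86*9²)*(-44125 - 10/9) = (-38789 - 86*81)*(-397135/9) = (-38789 - 6966)*(-397135/9) = -45755*(-397135/9) = 18170911925/9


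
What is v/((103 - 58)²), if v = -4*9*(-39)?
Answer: 52/75 ≈ 0.69333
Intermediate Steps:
v = 1404 (v = -36*(-39) = 1404)
v/((103 - 58)²) = 1404/((103 - 58)²) = 1404/(45²) = 1404/2025 = 1404*(1/2025) = 52/75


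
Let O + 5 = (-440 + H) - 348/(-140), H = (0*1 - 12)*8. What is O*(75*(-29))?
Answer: 8198880/7 ≈ 1.1713e+6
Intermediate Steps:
H = -96 (H = (0 - 12)*8 = -12*8 = -96)
O = -18848/35 (O = -5 + ((-440 - 96) - 348/(-140)) = -5 + (-536 - 348*(-1/140)) = -5 + (-536 + 87/35) = -5 - 18673/35 = -18848/35 ≈ -538.51)
O*(75*(-29)) = -282720*(-29)/7 = -18848/35*(-2175) = 8198880/7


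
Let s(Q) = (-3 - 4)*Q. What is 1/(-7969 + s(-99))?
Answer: -1/7276 ≈ -0.00013744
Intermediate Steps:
s(Q) = -7*Q
1/(-7969 + s(-99)) = 1/(-7969 - 7*(-99)) = 1/(-7969 + 693) = 1/(-7276) = -1/7276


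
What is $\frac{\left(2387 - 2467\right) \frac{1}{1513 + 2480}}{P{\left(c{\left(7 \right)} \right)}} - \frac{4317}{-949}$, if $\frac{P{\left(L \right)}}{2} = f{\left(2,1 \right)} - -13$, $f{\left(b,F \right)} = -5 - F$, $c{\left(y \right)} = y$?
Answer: $\frac{120626507}{26525499} \approx 4.5476$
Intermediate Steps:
$P{\left(L \right)} = 14$ ($P{\left(L \right)} = 2 \left(\left(-5 - 1\right) - -13\right) = 2 \left(\left(-5 - 1\right) + 13\right) = 2 \left(-6 + 13\right) = 2 \cdot 7 = 14$)
$\frac{\left(2387 - 2467\right) \frac{1}{1513 + 2480}}{P{\left(c{\left(7 \right)} \right)}} - \frac{4317}{-949} = \frac{\left(2387 - 2467\right) \frac{1}{1513 + 2480}}{14} - \frac{4317}{-949} = - \frac{80}{3993} \cdot \frac{1}{14} - - \frac{4317}{949} = \left(-80\right) \frac{1}{3993} \cdot \frac{1}{14} + \frac{4317}{949} = \left(- \frac{80}{3993}\right) \frac{1}{14} + \frac{4317}{949} = - \frac{40}{27951} + \frac{4317}{949} = \frac{120626507}{26525499}$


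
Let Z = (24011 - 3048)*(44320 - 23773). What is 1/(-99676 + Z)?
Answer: 1/430627085 ≈ 2.3222e-9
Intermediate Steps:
Z = 430726761 (Z = 20963*20547 = 430726761)
1/(-99676 + Z) = 1/(-99676 + 430726761) = 1/430627085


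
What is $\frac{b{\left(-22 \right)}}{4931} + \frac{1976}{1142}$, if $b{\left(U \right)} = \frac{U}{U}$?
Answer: $\frac{4872399}{2815601} \approx 1.7305$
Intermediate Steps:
$b{\left(U \right)} = 1$
$\frac{b{\left(-22 \right)}}{4931} + \frac{1976}{1142} = 1 \cdot \frac{1}{4931} + \frac{1976}{1142} = 1 \cdot \frac{1}{4931} + 1976 \cdot \frac{1}{1142} = \frac{1}{4931} + \frac{988}{571} = \frac{4872399}{2815601}$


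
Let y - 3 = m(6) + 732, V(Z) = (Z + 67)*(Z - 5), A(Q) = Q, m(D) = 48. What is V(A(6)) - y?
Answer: -710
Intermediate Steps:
V(Z) = (-5 + Z)*(67 + Z) (V(Z) = (67 + Z)*(-5 + Z) = (-5 + Z)*(67 + Z))
y = 783 (y = 3 + (48 + 732) = 3 + 780 = 783)
V(A(6)) - y = (-335 + 6**2 + 62*6) - 1*783 = (-335 + 36 + 372) - 783 = 73 - 783 = -710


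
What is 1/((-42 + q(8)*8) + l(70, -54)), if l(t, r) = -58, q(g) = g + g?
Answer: 1/28 ≈ 0.035714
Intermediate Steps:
q(g) = 2*g
1/((-42 + q(8)*8) + l(70, -54)) = 1/((-42 + (2*8)*8) - 58) = 1/((-42 + 16*8) - 58) = 1/((-42 + 128) - 58) = 1/(86 - 58) = 1/28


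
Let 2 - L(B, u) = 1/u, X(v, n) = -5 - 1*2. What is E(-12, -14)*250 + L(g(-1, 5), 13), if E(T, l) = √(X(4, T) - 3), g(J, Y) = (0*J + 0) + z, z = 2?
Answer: 25/13 + 250*I*√10 ≈ 1.9231 + 790.57*I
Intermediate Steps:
X(v, n) = -7 (X(v, n) = -5 - 2 = -7)
g(J, Y) = 2 (g(J, Y) = (0*J + 0) + 2 = (0 + 0) + 2 = 0 + 2 = 2)
L(B, u) = 2 - 1/u
E(T, l) = I*√10 (E(T, l) = √(-7 - 3) = √(-10) = I*√10)
E(-12, -14)*250 + L(g(-1, 5), 13) = (I*√10)*250 + (2 - 1/13) = 250*I*√10 + (2 - 1*1/13) = 250*I*√10 + (2 - 1/13) = 250*I*√10 + 25/13 = 25/13 + 250*I*√10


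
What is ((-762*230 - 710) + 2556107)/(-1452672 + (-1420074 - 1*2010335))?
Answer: -2380137/4883081 ≈ -0.48743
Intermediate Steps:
((-762*230 - 710) + 2556107)/(-1452672 + (-1420074 - 1*2010335)) = ((-175260 - 710) + 2556107)/(-1452672 + (-1420074 - 2010335)) = (-175970 + 2556107)/(-1452672 - 3430409) = 2380137/(-4883081) = 2380137*(-1/4883081) = -2380137/4883081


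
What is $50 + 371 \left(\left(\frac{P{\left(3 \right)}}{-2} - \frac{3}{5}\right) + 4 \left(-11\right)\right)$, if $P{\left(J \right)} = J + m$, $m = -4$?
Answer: $- \frac{163111}{10} \approx -16311.0$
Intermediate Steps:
$P{\left(J \right)} = -4 + J$ ($P{\left(J \right)} = J - 4 = -4 + J$)
$50 + 371 \left(\left(\frac{P{\left(3 \right)}}{-2} - \frac{3}{5}\right) + 4 \left(-11\right)\right) = 50 + 371 \left(\left(\frac{-4 + 3}{-2} - \frac{3}{5}\right) + 4 \left(-11\right)\right) = 50 + 371 \left(\left(\left(-1\right) \left(- \frac{1}{2}\right) - \frac{3}{5}\right) - 44\right) = 50 + 371 \left(\left(\frac{1}{2} - \frac{3}{5}\right) - 44\right) = 50 + 371 \left(- \frac{1}{10} - 44\right) = 50 + 371 \left(- \frac{441}{10}\right) = 50 - \frac{163611}{10} = - \frac{163111}{10}$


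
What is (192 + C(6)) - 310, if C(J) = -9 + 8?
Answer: -119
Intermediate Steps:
C(J) = -1
(192 + C(6)) - 310 = (192 - 1) - 310 = 191 - 310 = -119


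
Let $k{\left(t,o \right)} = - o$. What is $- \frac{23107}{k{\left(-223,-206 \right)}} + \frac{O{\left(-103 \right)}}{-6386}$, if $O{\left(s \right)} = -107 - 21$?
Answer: $- \frac{716189}{6386} \approx -112.15$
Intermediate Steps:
$O{\left(s \right)} = -128$ ($O{\left(s \right)} = -107 - 21 = -128$)
$- \frac{23107}{k{\left(-223,-206 \right)}} + \frac{O{\left(-103 \right)}}{-6386} = - \frac{23107}{\left(-1\right) \left(-206\right)} - \frac{128}{-6386} = - \frac{23107}{206} - - \frac{64}{3193} = \left(-23107\right) \frac{1}{206} + \frac{64}{3193} = - \frac{23107}{206} + \frac{64}{3193} = - \frac{716189}{6386}$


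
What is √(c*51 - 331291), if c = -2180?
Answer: I*√442471 ≈ 665.18*I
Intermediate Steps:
√(c*51 - 331291) = √(-2180*51 - 331291) = √(-111180 - 331291) = √(-442471) = I*√442471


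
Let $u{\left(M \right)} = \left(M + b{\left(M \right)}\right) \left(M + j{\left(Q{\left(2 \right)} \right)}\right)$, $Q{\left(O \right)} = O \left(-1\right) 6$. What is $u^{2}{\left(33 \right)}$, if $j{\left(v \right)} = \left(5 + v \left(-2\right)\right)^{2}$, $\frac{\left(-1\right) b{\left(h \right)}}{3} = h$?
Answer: $3327443856$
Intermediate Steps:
$b{\left(h \right)} = - 3 h$
$Q{\left(O \right)} = - 6 O$ ($Q{\left(O \right)} = - O 6 = - 6 O$)
$j{\left(v \right)} = \left(5 - 2 v\right)^{2}$
$u{\left(M \right)} = - 2 M \left(841 + M\right)$ ($u{\left(M \right)} = \left(M - 3 M\right) \left(M + \left(-5 + 2 \left(\left(-6\right) 2\right)\right)^{2}\right) = - 2 M \left(M + \left(-5 + 2 \left(-12\right)\right)^{2}\right) = - 2 M \left(M + \left(-5 - 24\right)^{2}\right) = - 2 M \left(M + \left(-29\right)^{2}\right) = - 2 M \left(M + 841\right) = - 2 M \left(841 + M\right)$)
$u^{2}{\left(33 \right)} = \left(2 \cdot 33 \left(-841 - 33\right)\right)^{2} = \left(2 \cdot 33 \left(-874\right)\right)^{2} = \left(-57684\right)^{2} = 3327443856$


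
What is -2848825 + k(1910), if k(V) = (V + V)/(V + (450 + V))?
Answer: -1216447893/427 ≈ -2.8488e+6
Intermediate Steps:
k(V) = 2*V/(450 + 2*V) (k(V) = (2*V)/(450 + 2*V) = 2*V/(450 + 2*V))
-2848825 + k(1910) = -2848825 + 1910/(225 + 1910) = -2848825 + 1910/2135 = -2848825 + 1910*(1/2135) = -2848825 + 382/427 = -1216447893/427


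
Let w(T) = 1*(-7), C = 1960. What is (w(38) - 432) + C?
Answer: 1521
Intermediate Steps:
w(T) = -7
(w(38) - 432) + C = (-7 - 432) + 1960 = -439 + 1960 = 1521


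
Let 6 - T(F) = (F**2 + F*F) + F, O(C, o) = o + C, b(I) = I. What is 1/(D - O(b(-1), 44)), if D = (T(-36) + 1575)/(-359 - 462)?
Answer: -821/34328 ≈ -0.023916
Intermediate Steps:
O(C, o) = C + o
T(F) = 6 - F - 2*F**2 (T(F) = 6 - ((F**2 + F*F) + F) = 6 - ((F**2 + F**2) + F) = 6 - (2*F**2 + F) = 6 - (F + 2*F**2) = 6 + (-F - 2*F**2) = 6 - F - 2*F**2)
D = 975/821 (D = ((6 - 1*(-36) - 2*(-36)**2) + 1575)/(-359 - 462) = ((6 + 36 - 2*1296) + 1575)/(-821) = ((6 + 36 - 2592) + 1575)*(-1/821) = (-2550 + 1575)*(-1/821) = -975*(-1/821) = 975/821 ≈ 1.1876)
1/(D - O(b(-1), 44)) = 1/(975/821 - (-1 + 44)) = 1/(975/821 - 1*43) = 1/(975/821 - 43) = 1/(-34328/821) = -821/34328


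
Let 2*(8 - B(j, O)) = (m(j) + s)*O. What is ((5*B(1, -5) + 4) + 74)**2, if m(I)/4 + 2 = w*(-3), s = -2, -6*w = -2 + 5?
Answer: 4624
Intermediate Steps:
w = -1/2 (w = -(-2 + 5)/6 = -1/6*3 = -1/2 ≈ -0.50000)
m(I) = -2 (m(I) = -8 + 4*(-1/2*(-3)) = -8 + 4*(3/2) = -8 + 6 = -2)
B(j, O) = 8 + 2*O (B(j, O) = 8 - (-2 - 2)*O/2 = 8 - (-2)*O = 8 + 2*O)
((5*B(1, -5) + 4) + 74)**2 = ((5*(8 + 2*(-5)) + 4) + 74)**2 = ((5*(8 - 10) + 4) + 74)**2 = ((5*(-2) + 4) + 74)**2 = ((-10 + 4) + 74)**2 = (-6 + 74)**2 = 68**2 = 4624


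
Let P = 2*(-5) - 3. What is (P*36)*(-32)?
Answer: 14976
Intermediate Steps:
P = -13 (P = -10 - 3 = -13)
(P*36)*(-32) = -13*36*(-32) = -468*(-32) = 14976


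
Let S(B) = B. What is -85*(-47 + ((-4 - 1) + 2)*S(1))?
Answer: 4250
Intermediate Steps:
-85*(-47 + ((-4 - 1) + 2)*S(1)) = -85*(-47 + ((-4 - 1) + 2)*1) = -85*(-47 + (-5 + 2)*1) = -85*(-47 - 3*1) = -85*(-47 - 3) = -85*(-50) = 4250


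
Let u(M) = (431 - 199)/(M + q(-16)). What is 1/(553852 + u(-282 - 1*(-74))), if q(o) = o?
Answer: 28/15507827 ≈ 1.8055e-6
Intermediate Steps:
u(M) = 232/(-16 + M) (u(M) = (431 - 199)/(M - 16) = 232/(-16 + M))
1/(553852 + u(-282 - 1*(-74))) = 1/(553852 + 232/(-16 + (-282 - 1*(-74)))) = 1/(553852 + 232/(-16 + (-282 + 74))) = 1/(553852 + 232/(-16 - 208)) = 1/(553852 + 232/(-224)) = 1/(553852 + 232*(-1/224)) = 1/(553852 - 29/28) = 1/(15507827/28) = 28/15507827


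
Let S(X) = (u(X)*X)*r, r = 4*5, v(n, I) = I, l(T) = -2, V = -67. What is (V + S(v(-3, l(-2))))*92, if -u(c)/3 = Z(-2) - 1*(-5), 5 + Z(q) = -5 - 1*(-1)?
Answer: -50324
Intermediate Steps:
Z(q) = -9 (Z(q) = -5 + (-5 - 1*(-1)) = -5 + (-5 + 1) = -5 - 4 = -9)
r = 20
u(c) = 12 (u(c) = -3*(-9 - 1*(-5)) = -3*(-9 + 5) = -3*(-4) = 12)
S(X) = 240*X (S(X) = (12*X)*20 = 240*X)
(V + S(v(-3, l(-2))))*92 = (-67 + 240*(-2))*92 = (-67 - 480)*92 = -547*92 = -50324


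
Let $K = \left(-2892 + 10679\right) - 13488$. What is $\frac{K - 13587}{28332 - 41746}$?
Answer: $\frac{9644}{6707} \approx 1.4379$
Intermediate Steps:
$K = -5701$ ($K = 7787 - 13488 = -5701$)
$\frac{K - 13587}{28332 - 41746} = \frac{-5701 - 13587}{28332 - 41746} = - \frac{19288}{-13414} = \left(-19288\right) \left(- \frac{1}{13414}\right) = \frac{9644}{6707}$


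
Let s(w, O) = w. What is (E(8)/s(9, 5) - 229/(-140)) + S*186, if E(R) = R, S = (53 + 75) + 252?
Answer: 89059981/1260 ≈ 70683.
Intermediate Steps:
S = 380 (S = 128 + 252 = 380)
(E(8)/s(9, 5) - 229/(-140)) + S*186 = (8/9 - 229/(-140)) + 380*186 = (8*(⅑) - 229*(-1/140)) + 70680 = (8/9 + 229/140) + 70680 = 3181/1260 + 70680 = 89059981/1260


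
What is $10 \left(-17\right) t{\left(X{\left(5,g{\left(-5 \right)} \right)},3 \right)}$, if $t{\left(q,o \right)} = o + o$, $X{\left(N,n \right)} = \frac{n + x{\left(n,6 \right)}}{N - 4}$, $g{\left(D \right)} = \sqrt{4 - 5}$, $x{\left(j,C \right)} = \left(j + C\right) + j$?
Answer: $-1020$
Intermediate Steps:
$x{\left(j,C \right)} = C + 2 j$ ($x{\left(j,C \right)} = \left(C + j\right) + j = C + 2 j$)
$g{\left(D \right)} = i$ ($g{\left(D \right)} = \sqrt{-1} = i$)
$X{\left(N,n \right)} = \frac{6 + 3 n}{-4 + N}$ ($X{\left(N,n \right)} = \frac{n + \left(6 + 2 n\right)}{N - 4} = \frac{6 + 3 n}{-4 + N}$)
$t{\left(q,o \right)} = 2 o$
$10 \left(-17\right) t{\left(X{\left(5,g{\left(-5 \right)} \right)},3 \right)} = 10 \left(-17\right) 2 \cdot 3 = \left(-170\right) 6 = -1020$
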